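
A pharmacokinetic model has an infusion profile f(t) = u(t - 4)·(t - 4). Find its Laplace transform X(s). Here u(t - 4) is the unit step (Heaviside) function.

X(s) = exp(-4*s)/s^2

By the second shifting theorem, L{u(t - c)·g(t - c)} = e^(-cs)·G(s) with c = 4 and G(s) = L{g(t)}.
L{t} = 1!/s^2 = 1/s^2.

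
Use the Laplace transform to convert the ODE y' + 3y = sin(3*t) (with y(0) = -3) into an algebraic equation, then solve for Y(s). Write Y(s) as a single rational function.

Y(s) = (-3*s^2 - 24)/(s^3 + 3*s^2 + 9*s + 27)

Transform both sides with L{·}.
Using L{y'} = sY - y(0) = sY - (-3), the left side becomes (s + 3)Y - (-3).
The right side is L{sin(3*t)} = 3/(s^2 + 9).
So (s + 3)Y = 3/(s^2 + 9) + (-3).
Divide through and combine into a single rational function.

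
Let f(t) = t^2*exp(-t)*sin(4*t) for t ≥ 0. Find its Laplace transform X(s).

L{sin(4t)} = 4/(s^2 + 16).
Multiplying by e^(-t) shifts s → s + 1, so L{exp(-t)*sin(4*t)} = 4/((s + 1)^2 + 16).
Then apply L{t^2·g(t)} = (-1)^2 d^2/ds^2[G(s)] with G(s) = 4/((s + 1)^2 + 16):
differentiating 2 times and applying the sign gives 8*(3*s^2 + 6*s - 13)/(s^2 + 2*s + 17)^3.

X(s) = 8*(3*s^2 + 6*s - 13)/(s^2 + 2*s + 17)^3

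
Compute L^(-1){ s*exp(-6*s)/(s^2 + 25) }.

Heaviside(t - 6)*(cos(5*t - 30))

The factor e^(-6s) signals a time shift by c = 6 (second shifting theorem).
L{cos(5t)} = s/(s^2 + 25), so L^-1{s/(s^2 + 25)} = cos(5*t).
Hence the inverse is u(t - 6) times that function evaluated at t - 6.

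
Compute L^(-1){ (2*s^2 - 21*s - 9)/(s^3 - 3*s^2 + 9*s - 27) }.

Factor the denominator: s^3 - 3*s^2 + 9*s - 27 = (s - 3)*(s^2 + 9).
Partial fraction decomposition gives [-3/(s - 3)] + [5*s/(s^2 + 9)] + [-6/(s^2 + 9)].
Invert each term: -3/(s - 3) ↔ -3e^(3t); 5·s/(s^2 + 9) ↔ 5cos(3t); -2·3/(s^2 + 9) ↔ -2sin(3t).

-3*exp(3*t) - 2*sin(3*t) + 5*cos(3*t)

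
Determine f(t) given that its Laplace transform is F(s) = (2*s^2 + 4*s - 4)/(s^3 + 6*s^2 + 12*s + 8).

Factor the denominator: s^3 + 6*s^2 + 12*s + 8 = (s + 2)^3.
Partial fraction decomposition gives [2/(s + 2)] + [-4/(s + 2)^2] + [-4/(s + 2)^3].
Invert each term: 2/(s + 2) ↔ 2e^(-2t); -4/(s + 2)^2 ↔ -4t·e^(-2t); -4/(s + 2)^3 ↔ (-2)t^2·e^(-2t).

f(t) = -2*t^2*exp(-2*t) - 4*t*exp(-2*t) + 2*exp(-2*t)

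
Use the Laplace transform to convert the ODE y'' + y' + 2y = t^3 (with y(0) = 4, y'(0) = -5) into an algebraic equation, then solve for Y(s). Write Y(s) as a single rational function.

Y(s) = (4*s^5 - s^4 + 6)/(s^6 + s^5 + 2*s^4)

Laplace-transform each side.
Using L{y''} = s^2 Y - s·y(0) - y'(0) and L{y'} = sY - y(0), with y(0) = 4, y'(0) = -5, the left side becomes (s^2 + s + 2)Y - (4*s - 1).
The right side is L{t^3} = 6/s^4.
So (s^2 + s + 2)Y = 6/s^4 + (4*s - 1).
Solve for Y(s) and write it as one ratio of polynomials.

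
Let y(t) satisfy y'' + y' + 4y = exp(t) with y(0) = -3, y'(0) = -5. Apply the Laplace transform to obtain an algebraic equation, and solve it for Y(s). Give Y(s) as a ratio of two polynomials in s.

Y(s) = (-3*s^2 - 5*s + 9)/(s^3 + 3*s - 4)

Laplace-transform each side.
The derivative rules (L{y''} = s^2 Y - s·y(0) - y'(0) and L{y'} = sY - y(0), with y(0) = -3, y'(0) = -5) turn the left side into (s^2 + s + 4)Y - (-3*s - 8).
The right side is L{exp(t)} = 1/(s - 1).
So (s^2 + s + 4)Y = 1/(s - 1) + (-3*s - 8).
Divide through and combine into a single rational function.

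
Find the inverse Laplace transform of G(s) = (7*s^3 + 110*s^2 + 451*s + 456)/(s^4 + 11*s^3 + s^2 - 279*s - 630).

6*exp(5*t) + exp(-3*t) + 6*exp(-6*t) - 6*exp(-7*t)

Factor the denominator: s^4 + 11*s^3 + s^2 - 279*s - 630 = (s - 5)*(s + 3)*(s + 6)*(s + 7).
Partial fraction decomposition gives [6/(s - 5)] + [-6/(s + 7)] + [6/(s + 6)] + [1/(s + 3)].
Invert each term: 6/(s - 5) ↔ 6e^(5t); -6/(s + 7) ↔ -6e^(-7t); 6/(s + 6) ↔ 6e^(-6t); 1/(s + 3) ↔ e^(-3t).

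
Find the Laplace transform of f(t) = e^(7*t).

L{e^(7t)} = 1/(s - 7).

1/(s - 7)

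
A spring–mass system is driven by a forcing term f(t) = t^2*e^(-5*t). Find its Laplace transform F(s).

F(s) = 2/(s + 5)^3

L{e^(-5t)} = 1/(s + 5).
Then apply L{t^2·g(t)} = (-1)^2 d^2/ds^2[G(s)] with G(s) = 1/(s + 5):
differentiating 2 times and applying the sign gives 2/(s + 5)^3.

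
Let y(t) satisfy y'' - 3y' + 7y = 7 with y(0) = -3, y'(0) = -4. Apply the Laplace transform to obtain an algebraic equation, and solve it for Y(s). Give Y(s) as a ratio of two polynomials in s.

Y(s) = (-3*s^2 + 5*s + 7)/(s^3 - 3*s^2 + 7*s)

Apply the Laplace transform to the equation.
Using L{y''} = s^2 Y - s·y(0) - y'(0) and L{y'} = sY - y(0), with y(0) = -3, y'(0) = -4, the left side becomes (s^2 - 3*s + 7)Y - (-3*s + 5).
The right side is L{7} = 7/s.
So (s^2 - 3*s + 7)Y = 7/s + (-3*s + 5).
Isolate Y and clear denominators.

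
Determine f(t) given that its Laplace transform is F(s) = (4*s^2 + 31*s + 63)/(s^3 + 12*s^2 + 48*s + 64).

Factor the denominator: s^3 + 12*s^2 + 48*s + 64 = (s + 4)^3.
Partial fraction decomposition gives [4/(s + 4)] + [-1/(s + 4)^2] + [3/(s + 4)^3].
Invert each term: 4/(s + 4) ↔ 4e^(-4t); -1/(s + 4)^2 ↔ -t·e^(-4t); 3/(s + 4)^3 ↔ (3/2)t^2·e^(-4t).

f(t) = 3*t^2*exp(-4*t)/2 - t*exp(-4*t) + 4*exp(-4*t)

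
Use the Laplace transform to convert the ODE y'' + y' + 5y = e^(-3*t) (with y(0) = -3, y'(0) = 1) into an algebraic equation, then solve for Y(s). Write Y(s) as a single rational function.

Y(s) = (-3*s^2 - 11*s - 5)/(s^3 + 4*s^2 + 8*s + 15)

Take the Laplace transform of both sides.
With L{y''} = s^2 Y - s·y(0) - y'(0) and L{y'} = sY - y(0), with y(0) = -3, y'(0) = 1: the LHS transforms to (s^2 + s + 5)Y - (-3*s - 2).
The right side is L{e^(-3*t)} = 1/(s + 3).
So (s^2 + s + 5)Y = 1/(s + 3) + (-3*s - 2).
Isolate Y and clear denominators.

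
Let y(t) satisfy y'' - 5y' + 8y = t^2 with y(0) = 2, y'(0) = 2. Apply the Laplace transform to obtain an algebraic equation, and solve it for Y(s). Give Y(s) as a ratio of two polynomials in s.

Laplace-transform each side.
The derivative rules (L{y''} = s^2 Y - s·y(0) - y'(0) and L{y'} = sY - y(0), with y(0) = 2, y'(0) = 2) turn the left side into (s^2 - 5*s + 8)Y - (2*s - 8).
The right side is L{t^2} = 2/s^3.
So (s^2 - 5*s + 8)Y = 2/s^3 + (2*s - 8).
Divide through and combine into a single rational function.

Y(s) = (2*s^4 - 8*s^3 + 2)/(s^5 - 5*s^4 + 8*s^3)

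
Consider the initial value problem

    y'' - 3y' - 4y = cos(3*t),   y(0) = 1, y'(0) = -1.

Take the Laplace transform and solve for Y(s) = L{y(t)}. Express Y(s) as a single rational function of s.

Apply the Laplace transform to the equation.
Using L{y''} = s^2 Y - s·y(0) - y'(0) and L{y'} = sY - y(0), with y(0) = 1, y'(0) = -1, the left side becomes (s^2 - 3*s - 4)Y - (s - 4).
The right side is L{cos(3*t)} = s/(s^2 + 9).
So (s^2 - 3*s - 4)Y = s/(s^2 + 9) + (s - 4).
Solve for Y(s) and write it as one ratio of polynomials.

Y(s) = (s^3 - 4*s^2 + 10*s - 36)/(s^4 - 3*s^3 + 5*s^2 - 27*s - 36)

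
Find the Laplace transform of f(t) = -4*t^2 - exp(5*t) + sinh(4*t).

By linearity of the Laplace transform, transform each term separately.
(-4)·[L{t^2} = 2!/s^3 = 2/s^3]; (-1)·[L{e^(5t)} = 1/(s - 5)]; L{sinh(4t)} = 4/(s^2 - 16).

4/(s^2 - 16) - 1/(s - 5) - 8/s^3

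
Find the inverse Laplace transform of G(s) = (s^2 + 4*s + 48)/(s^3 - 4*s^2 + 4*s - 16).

4*exp(4*t) - 4*sin(2*t) - 3*cos(2*t)

Factor the denominator: s^3 - 4*s^2 + 4*s - 16 = (s - 4)*(s^2 + 4).
Partial fraction decomposition gives [4/(s - 4)] + [-3*s/(s^2 + 4)] + [-8/(s^2 + 4)].
Invert each term: 4/(s - 4) ↔ 4e^(4t); -3·s/(s^2 + 4) ↔ -3cos(2t); -4·2/(s^2 + 4) ↔ -4sin(2t).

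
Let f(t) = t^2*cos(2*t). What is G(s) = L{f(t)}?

G(s) = 2*s*(s^2 - 12)/(s^2 + 4)^3

L{cos(2t)} = s/(s^2 + 4).
Then apply L{t^2·g(t)} = (-1)^2 d^2/ds^2[H(s)] with H(s) = s/(s^2 + 4):
differentiating 2 times and applying the sign gives 2*s*(s^2 - 12)/(s^2 + 4)^3.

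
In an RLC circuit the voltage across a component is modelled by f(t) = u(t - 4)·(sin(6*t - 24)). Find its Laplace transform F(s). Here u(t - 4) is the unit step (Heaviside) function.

F(s) = 6*exp(-4*s)/(s^2 + 36)

By the second shifting theorem, L{u(t - c)·g(t - c)} = e^(-cs)·G(s) with c = 4 and G(s) = L{g(t)}.
L{sin(6t)} = 6/(s^2 + 36).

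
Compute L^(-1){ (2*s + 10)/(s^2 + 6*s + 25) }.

Complete the square in the denominator: s^2 + 6*s + 25 = (s + 3)^2 + 4^2.
Split the numerator to match: 2*s + 10 = 2·(s + 3) + 1·4.
Invert each term: 2·(s + 3)/((s + 3)^2 + 16) ↔ 2e^(-3t)cos(4t); 1·4/((s + 3)^2 + 16) ↔ e^(-3t)sin(4t).

exp(-3*t)*sin(4*t) + 2*exp(-3*t)*cos(4*t)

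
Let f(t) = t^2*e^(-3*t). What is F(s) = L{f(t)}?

L{e^(-3t)} = 1/(s + 3).
Then apply L{t^2·g(t)} = (-1)^2 d^2/ds^2[G(s)] with G(s) = 1/(s + 3):
differentiating 2 times and applying the sign gives 2/(s + 3)^3.

F(s) = 2/(s + 3)^3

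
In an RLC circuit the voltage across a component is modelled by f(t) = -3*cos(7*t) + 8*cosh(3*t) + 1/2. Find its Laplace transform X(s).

X(s) = -3*s/(s^2 + 49) + 8*s/(s^2 - 9) + 1/(2*s)

Apply the Laplace transform termwise.
(-3)·[L{cos(7t)} = s/(s^2 + 49)]; (8)·[L{cosh(3t)} = s/(s^2 - 9)]; L{1/2} = (1/2)/s.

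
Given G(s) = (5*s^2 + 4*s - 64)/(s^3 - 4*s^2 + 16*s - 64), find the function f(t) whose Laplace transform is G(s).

f(t) = exp(4*t) + 5*sin(4*t) + 4*cos(4*t)

Factor the denominator: s^3 - 4*s^2 + 16*s - 64 = (s - 4)*(s^2 + 16).
Partial fraction decomposition gives [1/(s - 4)] + [4*s/(s^2 + 16)] + [20/(s^2 + 16)].
Invert each term: 1/(s - 4) ↔ e^(4t); 4·s/(s^2 + 16) ↔ 4cos(4t); 5·4/(s^2 + 16) ↔ 5sin(4t).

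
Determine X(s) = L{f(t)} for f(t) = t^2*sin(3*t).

X(s) = 18*(s^2 - 3)/(s^2 + 9)^3

L{sin(3t)} = 3/(s^2 + 9).
Then apply L{t^2·g(t)} = (-1)^2 d^2/ds^2[G(s)] with G(s) = 3/(s^2 + 9):
differentiating 2 times and applying the sign gives 18*(s^2 - 3)/(s^2 + 9)^3.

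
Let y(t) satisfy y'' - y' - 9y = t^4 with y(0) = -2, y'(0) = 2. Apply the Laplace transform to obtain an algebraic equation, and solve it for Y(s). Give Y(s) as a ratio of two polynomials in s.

Y(s) = (-2*s^6 + 4*s^5 + 24)/(s^7 - s^6 - 9*s^5)

Apply the Laplace transform to the equation.
The derivative rules (L{y''} = s^2 Y - s·y(0) - y'(0) and L{y'} = sY - y(0), with y(0) = -2, y'(0) = 2) turn the left side into (s^2 - s - 9)Y - (-2*s + 4).
The right side is L{t^4} = 24/s^5.
So (s^2 - s - 9)Y = 24/s^5 + (-2*s + 4).
Solve for Y(s) and write it as one ratio of polynomials.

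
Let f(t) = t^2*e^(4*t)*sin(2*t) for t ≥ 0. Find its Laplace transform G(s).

L{sin(2t)} = 2/(s^2 + 4).
Multiplying by e^(4t) shifts s → s - 4, so L{e^(4*t)*sin(2*t)} = 2/((s - 4)^2 + 4).
Then apply L{t^2·g(t)} = (-1)^2 d^2/ds^2[H(s)] with H(s) = 2/((s - 4)^2 + 4):
differentiating 2 times and applying the sign gives 4*(3*s^2 - 24*s + 44)/(s^2 - 8*s + 20)^3.

G(s) = 4*(3*s^2 - 24*s + 44)/(s^2 - 8*s + 20)^3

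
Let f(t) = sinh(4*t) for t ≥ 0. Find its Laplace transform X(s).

L{sinh(4t)} = 4/(s^2 - 16).

X(s) = 4/(s^2 - 16)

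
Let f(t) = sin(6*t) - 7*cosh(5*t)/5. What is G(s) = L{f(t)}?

G(s) = -7*s/(5*(s^2 - 25)) + 6/(s^2 + 36)

By linearity of the Laplace transform, transform each term separately.
(-7/5)·[L{cosh(5t)} = s/(s^2 - 25)]; L{sin(6t)} = 6/(s^2 + 36).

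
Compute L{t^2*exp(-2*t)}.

L{e^(-2t)} = 1/(s + 2).
Then apply L{t^2·g(t)} = (-1)^2 d^2/ds^2[G(s)] with G(s) = 1/(s + 2):
differentiating 2 times and applying the sign gives 2/(s + 2)^3.

2/(s + 2)^3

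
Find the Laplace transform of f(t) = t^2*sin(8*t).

L{sin(8t)} = 8/(s^2 + 64).
Then apply L{t^2·g(t)} = (-1)^2 d^2/ds^2[G(s)] with G(s) = 8/(s^2 + 64):
differentiating 2 times and applying the sign gives 16*(3*s^2 - 64)/(s^2 + 64)^3.

16*(3*s^2 - 64)/(s^2 + 64)^3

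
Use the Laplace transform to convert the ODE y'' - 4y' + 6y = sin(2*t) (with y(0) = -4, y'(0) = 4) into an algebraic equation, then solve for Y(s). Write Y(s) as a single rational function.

Y(s) = (-4*s^3 + 20*s^2 - 16*s + 82)/(s^4 - 4*s^3 + 10*s^2 - 16*s + 24)

Transform both sides with L{·}.
Using L{y''} = s^2 Y - s·y(0) - y'(0) and L{y'} = sY - y(0), with y(0) = -4, y'(0) = 4, the left side becomes (s^2 - 4*s + 6)Y - (-4*s + 20).
The right side is L{sin(2*t)} = 2/(s^2 + 4).
So (s^2 - 4*s + 6)Y = 2/(s^2 + 4) + (-4*s + 20).
Solve for Y(s) and write it as one ratio of polynomials.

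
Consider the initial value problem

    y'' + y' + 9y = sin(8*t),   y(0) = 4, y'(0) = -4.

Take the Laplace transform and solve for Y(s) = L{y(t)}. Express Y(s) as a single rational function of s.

Y(s) = (4*s^3 + 256*s + 8)/(s^4 + s^3 + 73*s^2 + 64*s + 576)

Laplace-transform each side.
Using L{y''} = s^2 Y - s·y(0) - y'(0) and L{y'} = sY - y(0), with y(0) = 4, y'(0) = -4, the left side becomes (s^2 + s + 9)Y - (4*s).
The right side is L{sin(8*t)} = 8/(s^2 + 64).
So (s^2 + s + 9)Y = 8/(s^2 + 64) + (4*s).
Solve for Y(s) and write it as one ratio of polynomials.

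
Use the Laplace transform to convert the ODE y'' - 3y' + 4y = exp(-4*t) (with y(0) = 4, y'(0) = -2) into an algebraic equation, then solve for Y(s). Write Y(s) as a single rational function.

Laplace-transform each side.
Using L{y''} = s^2 Y - s·y(0) - y'(0) and L{y'} = sY - y(0), with y(0) = 4, y'(0) = -2, the left side becomes (s^2 - 3*s + 4)Y - (4*s - 14).
The right side is L{exp(-4*t)} = 1/(s + 4).
So (s^2 - 3*s + 4)Y = 1/(s + 4) + (4*s - 14).
Isolate Y and clear denominators.

Y(s) = (4*s^2 + 2*s - 55)/(s^3 + s^2 - 8*s + 16)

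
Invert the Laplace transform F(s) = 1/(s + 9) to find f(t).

Since L{e^(-9t)} = 1/(s + 9), the inverse is exp(-9*t).

f(t) = exp(-9*t)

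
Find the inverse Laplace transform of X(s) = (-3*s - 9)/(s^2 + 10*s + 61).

exp(-5*t)*sin(6*t) - 3*exp(-5*t)*cos(6*t)

Complete the square in the denominator: s^2 + 10*s + 61 = (s + 5)^2 + 6^2.
Split the numerator to match: -3*s - 9 = -3·(s + 5) + 1·6.
Invert each term: -3·(s + 5)/((s + 5)^2 + 36) ↔ -3e^(-5t)cos(6t); 1·6/((s + 5)^2 + 36) ↔ e^(-5t)sin(6t).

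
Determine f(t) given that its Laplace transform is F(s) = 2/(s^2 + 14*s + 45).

f(t) = exp(-7*t)*sinh(2*t)

Rewrite the denominator: s^2 + 14*s + 45 = (s + 7)^2 - 4.
The form in (s + 7) signals a first-shifting-theorem factor e^(-7t).
Since L{sinh(2t)} = 2/(s^2 - 4), the inverse is e^(-7*t)*sinh(2*t).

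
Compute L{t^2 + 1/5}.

Apply the Laplace transform termwise.
L{1/5} = (1/5)/s; L{t^2} = 2!/s^3 = 2/s^3.

1/(5*s) + 2/s^3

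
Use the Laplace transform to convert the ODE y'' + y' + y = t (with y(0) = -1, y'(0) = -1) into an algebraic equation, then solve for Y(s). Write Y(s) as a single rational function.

Laplace-transform each side.
Using L{y''} = s^2 Y - s·y(0) - y'(0) and L{y'} = sY - y(0), with y(0) = -1, y'(0) = -1, the left side becomes (s^2 + s + 1)Y - (-s - 2).
The right side is L{t} = s^(-2).
So (s^2 + s + 1)Y = s^(-2) + (-s - 2).
Isolate Y and clear denominators.

Y(s) = (-s^3 - 2*s^2 + 1)/(s^4 + s^3 + s^2)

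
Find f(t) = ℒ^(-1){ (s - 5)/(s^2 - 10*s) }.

f(t) = exp(5*t)*cosh(5*t)

Rewrite the denominator: s^2 - 10*s = (s - 5)^2 - 25.
The form in (s - 5) signals a first-shifting-theorem factor e^(5t).
Since L{cosh(5t)} = s/(s^2 - 25), the inverse is e^(5*t)*cosh(5*t).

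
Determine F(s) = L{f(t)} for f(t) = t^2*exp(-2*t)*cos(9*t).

L{cos(9t)} = s/(s^2 + 81).
Multiplying by e^(-2t) shifts s → s + 2, so L{exp(-2*t)*cos(9*t)} = (s + 2)/((s + 2)^2 + 81).
Then apply L{t^2·g(t)} = (-1)^2 d^2/ds^2[G(s)] with G(s) = (s + 2)/((s + 2)^2 + 81):
differentiating 2 times and applying the sign gives 2*(s + 2)*(s^2 + 4*s - 239)/(s^2 + 4*s + 85)^3.

F(s) = 2*(s + 2)*(s^2 + 4*s - 239)/(s^2 + 4*s + 85)^3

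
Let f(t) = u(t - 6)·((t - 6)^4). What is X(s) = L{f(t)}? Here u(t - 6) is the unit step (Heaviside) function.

X(s) = 24*exp(-6*s)/s^5

By the second shifting theorem, L{u(t - c)·g(t - c)} = e^(-cs)·G(s) with c = 6 and G(s) = L{g(t)}.
L{t^4} = 4!/s^5 = 24/s^5.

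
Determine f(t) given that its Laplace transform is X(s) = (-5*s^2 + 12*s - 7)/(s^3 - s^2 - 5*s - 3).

Factor the denominator: s^3 - s^2 - 5*s - 3 = (s - 3)*(s + 1)^2.
Partial fraction decomposition gives [-4/(s + 1)] + [6/(s + 1)^2] + [-1/(s - 3)].
Invert each term: -4/(s + 1) ↔ -4e^(-t); 6/(s + 1)^2 ↔ 6t·e^(-t); -1/(s - 3) ↔ -e^(3t).

f(t) = 6*t*exp(-t) - exp(3*t) - 4*exp(-t)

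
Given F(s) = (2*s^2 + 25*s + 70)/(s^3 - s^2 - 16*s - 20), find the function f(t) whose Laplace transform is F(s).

f(t) = -4*t*exp(-2*t) + 5*exp(5*t) - 3*exp(-2*t)

Factor the denominator: s^3 - s^2 - 16*s - 20 = (s - 5)*(s + 2)^2.
Partial fraction decomposition gives [-3/(s + 2)] + [-4/(s + 2)^2] + [5/(s - 5)].
Invert each term: -3/(s + 2) ↔ -3e^(-2t); -4/(s + 2)^2 ↔ -4t·e^(-2t); 5/(s - 5) ↔ 5e^(5t).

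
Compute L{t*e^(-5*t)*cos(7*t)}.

(s - 2)*(s + 12)/(s^2 + 10*s + 74)^2

L{cos(7t)} = s/(s^2 + 49).
Multiplying by e^(-5t) shifts s → s + 5, so L{e^(-5*t)*cos(7*t)} = (s + 5)/((s + 5)^2 + 49).
Then apply L{t·g(t)} = -d/ds[G(s)] with G(s) = (s + 5)/((s + 5)^2 + 49):
differentiating 1 time and applying the sign gives (s - 2)*(s + 12)/(s^2 + 10*s + 74)^2.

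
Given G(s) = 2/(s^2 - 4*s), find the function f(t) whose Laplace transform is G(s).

f(t) = exp(2*t)*sinh(2*t)

Rewrite the denominator: s^2 - 4*s = (s - 2)^2 - 4.
The form in (s - 2) signals a first-shifting-theorem factor e^(2t).
Since L{sinh(2t)} = 2/(s^2 - 4), the inverse is e^(2*t)*sinh(2*t).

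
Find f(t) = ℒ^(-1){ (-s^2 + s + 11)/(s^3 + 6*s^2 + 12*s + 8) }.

f(t) = 5*t^2*exp(-2*t)/2 + 5*t*exp(-2*t) - exp(-2*t)

Factor the denominator: s^3 + 6*s^2 + 12*s + 8 = (s + 2)^3.
Partial fraction decomposition gives [-1/(s + 2)] + [5/(s + 2)^2] + [5/(s + 2)^3].
Invert each term: -1/(s + 2) ↔ -e^(-2t); 5/(s + 2)^2 ↔ 5t·e^(-2t); 5/(s + 2)^3 ↔ (5/2)t^2·e^(-2t).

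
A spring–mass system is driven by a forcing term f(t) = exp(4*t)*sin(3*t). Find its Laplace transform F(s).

F(s) = 3/((s - 4)^2 + 9)

L{sin(3t)} = 3/(s^2 + 9).
By the first shifting theorem, multiplying by e^(4t) replaces s with s - 4.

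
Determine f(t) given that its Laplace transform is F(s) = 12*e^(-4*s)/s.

The factor e^(-4s) signals a time shift by c = 4 (second shifting theorem).
L{12} = 12/s, so L^-1{12/s} = 12.
Hence the inverse is u(t - 4) times that function evaluated at t - 4.

f(t) = Heaviside(t - 4)*(12)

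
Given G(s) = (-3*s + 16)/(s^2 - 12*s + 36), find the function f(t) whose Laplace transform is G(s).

f(t) = -2*t*exp(6*t) - 3*exp(6*t)

Factor the denominator: s^2 - 12*s + 36 = (s - 6)^2.
Partial fraction decomposition gives [-3/(s - 6)] + [-2/(s - 6)^2].
Invert each term: -3/(s - 6) ↔ -3e^(6t); -2/(s - 6)^2 ↔ -2t·e^(6t).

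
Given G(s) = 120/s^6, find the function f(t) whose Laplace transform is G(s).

Since L{t^5} = 5!/s^6 = 120/s^6, the inverse is t^5.

f(t) = t^5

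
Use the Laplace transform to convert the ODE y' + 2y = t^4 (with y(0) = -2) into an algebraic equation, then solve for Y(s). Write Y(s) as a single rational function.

Y(s) = (-2*s^5 + 24)/(s^6 + 2*s^5)

Take the Laplace transform of both sides.
Using L{y'} = sY - y(0) = sY - (-2), the left side becomes (s + 2)Y - (-2).
The right side is L{t^4} = 24/s^5.
So (s + 2)Y = 24/s^5 + (-2).
Solve for Y(s) and write it as one ratio of polynomials.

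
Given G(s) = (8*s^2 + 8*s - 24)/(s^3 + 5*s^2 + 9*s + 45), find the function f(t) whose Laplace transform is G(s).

Factor the denominator: s^3 + 5*s^2 + 9*s + 45 = (s + 5)*(s^2 + 9).
Partial fraction decomposition gives [4/(s + 5)] + [4*s/(s^2 + 9)] + [-12/(s^2 + 9)].
Invert each term: 4/(s + 5) ↔ 4e^(-5t); 4·s/(s^2 + 9) ↔ 4cos(3t); -4·3/(s^2 + 9) ↔ -4sin(3t).

f(t) = -4*sin(3*t) + 4*cos(3*t) + 4*exp(-5*t)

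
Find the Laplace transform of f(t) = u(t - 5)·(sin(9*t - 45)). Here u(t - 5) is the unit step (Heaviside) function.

9*exp(-5*s)/(s^2 + 81)

By the second shifting theorem, L{u(t - c)·g(t - c)} = e^(-cs)·G(s) with c = 5 and G(s) = L{g(t)}.
L{sin(9t)} = 9/(s^2 + 81).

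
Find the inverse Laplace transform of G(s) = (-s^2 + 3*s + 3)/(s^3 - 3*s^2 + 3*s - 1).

Factor the denominator: s^3 - 3*s^2 + 3*s - 1 = (s - 1)^3.
Partial fraction decomposition gives [-1/(s - 1)] + [(s - 1)^(-2)] + [5/(s - 1)^3].
Invert each term: -1/(s - 1) ↔ -e^(t); 1/(s - 1)^2 ↔ t·e^(t); 5/(s - 1)^3 ↔ (5/2)t^2·e^(t).

5*t^2*exp(t)/2 + t*exp(t) - exp(t)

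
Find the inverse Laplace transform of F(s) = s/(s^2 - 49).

Since L{cosh(7t)} = s/(s^2 - 49), the inverse is cosh(7*t).

cosh(7*t)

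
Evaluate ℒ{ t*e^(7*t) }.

L{e^(7t)} = 1/(s - 7).
Then apply L{t·g(t)} = -d/ds[H(s)] with H(s) = 1/(s - 7):
differentiating 1 time and applying the sign gives (s - 7)^(-2).

(s - 7)^(-2)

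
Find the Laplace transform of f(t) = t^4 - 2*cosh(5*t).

Apply the Laplace transform termwise.
(-2)·[L{cosh(5t)} = s/(s^2 - 25)]; L{t^4} = 4!/s^5 = 24/s^5.

-2*s/(s^2 - 25) + 24/s^5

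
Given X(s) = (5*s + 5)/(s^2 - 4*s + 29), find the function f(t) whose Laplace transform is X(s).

f(t) = 3*exp(2*t)*sin(5*t) + 5*exp(2*t)*cos(5*t)

Complete the square in the denominator: s^2 - 4*s + 29 = (s - 2)^2 + 5^2.
Split the numerator to match: 5*s + 5 = 5·(s - 2) + 3·5.
Invert each term: 5·(s - 2)/((s - 2)^2 + 25) ↔ 5e^(2t)cos(5t); 3·5/((s - 2)^2 + 25) ↔ 3e^(2t)sin(5t).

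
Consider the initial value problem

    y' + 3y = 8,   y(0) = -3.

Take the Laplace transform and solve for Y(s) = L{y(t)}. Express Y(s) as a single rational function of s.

Laplace-transform each side.
With L{y'} = sY - y(0) = sY - (-3): the LHS transforms to (s + 3)Y - (-3).
The right side is L{8} = 8/s.
So (s + 3)Y = 8/s + (-3).
Solve for Y(s) and write it as one ratio of polynomials.

Y(s) = (-3*s + 8)/(s^2 + 3*s)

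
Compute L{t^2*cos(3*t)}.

2*s*(s^2 - 27)/(s^2 + 9)^3

L{cos(3t)} = s/(s^2 + 9).
Then apply L{t^2·g(t)} = (-1)^2 d^2/ds^2[H(s)] with H(s) = s/(s^2 + 9):
differentiating 2 times and applying the sign gives 2*s*(s^2 - 27)/(s^2 + 9)^3.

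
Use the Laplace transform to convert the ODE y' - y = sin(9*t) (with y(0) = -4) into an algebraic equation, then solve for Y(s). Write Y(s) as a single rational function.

Y(s) = (-4*s^2 - 315)/(s^3 - s^2 + 81*s - 81)

Transform both sides with L{·}.
With L{y'} = sY - y(0) = sY - (-4): the LHS transforms to (s - 1)Y - (-4).
The right side is L{sin(9*t)} = 9/(s^2 + 81).
So (s - 1)Y = 9/(s^2 + 81) + (-4).
Solve for Y(s) and write it as one ratio of polynomials.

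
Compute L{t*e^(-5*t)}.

(s + 5)^(-2)

L{e^(-5t)} = 1/(s + 5).
Then apply L{t·g(t)} = -d/ds[H(s)] with H(s) = 1/(s + 5):
differentiating 1 time and applying the sign gives (s + 5)^(-2).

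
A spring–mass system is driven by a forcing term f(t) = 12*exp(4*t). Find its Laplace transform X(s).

X(s) = 12/(s - 4)

L{12} = 12/s.
By the first shifting theorem, multiplying by e^(4t) replaces s with s - 4.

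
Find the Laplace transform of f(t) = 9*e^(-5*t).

9/(s + 5)

L{9} = 9/s.
By the first shifting theorem, multiplying by e^(-5t) replaces s with s + 5.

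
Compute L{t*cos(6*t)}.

(s - 6)*(s + 6)/(s^2 + 36)^2

L{cos(6t)} = s/(s^2 + 36).
Then apply L{t·g(t)} = -d/ds[G(s)] with G(s) = s/(s^2 + 36):
differentiating 1 time and applying the sign gives (s - 6)*(s + 6)/(s^2 + 36)^2.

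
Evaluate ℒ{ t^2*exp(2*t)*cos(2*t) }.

L{cos(2t)} = s/(s^2 + 4).
Multiplying by e^(2t) shifts s → s - 2, so L{exp(2*t)*cos(2*t)} = (s - 2)/((s - 2)^2 + 4).
Then apply L{t^2·g(t)} = (-1)^2 d^2/ds^2[G(s)] with G(s) = (s - 2)/((s - 2)^2 + 4):
differentiating 2 times and applying the sign gives 2*(s - 2)*(s^2 - 4*s - 8)/(s^2 - 4*s + 8)^3.

2*(s - 2)*(s^2 - 4*s - 8)/(s^2 - 4*s + 8)^3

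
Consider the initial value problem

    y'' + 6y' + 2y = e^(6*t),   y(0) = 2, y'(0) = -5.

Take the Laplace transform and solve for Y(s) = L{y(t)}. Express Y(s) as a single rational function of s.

Y(s) = (2*s^2 - 5*s - 41)/(s^3 - 34*s - 12)

Apply the Laplace transform to the equation.
With L{y''} = s^2 Y - s·y(0) - y'(0) and L{y'} = sY - y(0), with y(0) = 2, y'(0) = -5: the LHS transforms to (s^2 + 6*s + 2)Y - (2*s + 7).
The right side is L{e^(6*t)} = 1/(s - 6).
So (s^2 + 6*s + 2)Y = 1/(s - 6) + (2*s + 7).
Divide through and combine into a single rational function.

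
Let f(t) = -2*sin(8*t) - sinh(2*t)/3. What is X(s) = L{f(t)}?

X(s) = -16/(s^2 + 64) - 2/(3*(s^2 - 4))

By linearity of the Laplace transform, transform each term separately.
(-1/3)·[L{sinh(2t)} = 2/(s^2 - 4)]; (-2)·[L{sin(8t)} = 8/(s^2 + 64)].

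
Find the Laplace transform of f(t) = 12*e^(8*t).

12/(s - 8)

L{12} = 12/s.
By the first shifting theorem, multiplying by e^(8t) replaces s with s - 8.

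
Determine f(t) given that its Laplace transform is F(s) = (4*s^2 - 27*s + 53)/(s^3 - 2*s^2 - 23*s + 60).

f(t) = exp(4*t) - exp(3*t) + 4*exp(-5*t)

Factor the denominator: s^3 - 2*s^2 - 23*s + 60 = (s - 4)*(s - 3)*(s + 5).
Partial fraction decomposition gives [4/(s + 5)] + [-1/(s - 3)] + [1/(s - 4)].
Invert each term: 4/(s + 5) ↔ 4e^(-5t); -1/(s - 3) ↔ -e^(3t); 1/(s - 4) ↔ e^(4t).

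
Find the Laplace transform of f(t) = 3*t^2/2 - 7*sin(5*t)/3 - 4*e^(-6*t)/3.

Apply the Laplace transform termwise.
(3/2)·[L{t^2} = 2!/s^3 = 2/s^3]; (-7/3)·[L{sin(5t)} = 5/(s^2 + 25)]; (-4/3)·[L{e^(-6t)} = 1/(s + 6)].

-35/(3*(s^2 + 25)) - 4/(3*(s + 6)) + 3/s^3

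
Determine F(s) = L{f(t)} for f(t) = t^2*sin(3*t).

L{sin(3t)} = 3/(s^2 + 9).
Then apply L{t^2·g(t)} = (-1)^2 d^2/ds^2[G(s)] with G(s) = 3/(s^2 + 9):
differentiating 2 times and applying the sign gives 18*(s^2 - 3)/(s^2 + 9)^3.

F(s) = 18*(s^2 - 3)/(s^2 + 9)^3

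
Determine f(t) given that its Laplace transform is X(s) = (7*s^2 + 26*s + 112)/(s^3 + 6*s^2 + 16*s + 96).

f(t) = 2*sin(4*t) + 3*cos(4*t) + 4*exp(-6*t)

Factor the denominator: s^3 + 6*s^2 + 16*s + 96 = (s + 6)*(s^2 + 16).
Partial fraction decomposition gives [4/(s + 6)] + [3*s/(s^2 + 16)] + [8/(s^2 + 16)].
Invert each term: 4/(s + 6) ↔ 4e^(-6t); 3·s/(s^2 + 16) ↔ 3cos(4t); 2·4/(s^2 + 16) ↔ 2sin(4t).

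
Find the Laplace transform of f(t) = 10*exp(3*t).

10/(s - 3)

L{10} = 10/s.
By the first shifting theorem, multiplying by e^(3t) replaces s with s - 3.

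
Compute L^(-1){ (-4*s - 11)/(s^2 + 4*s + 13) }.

-exp(-2*t)*sin(3*t) - 4*exp(-2*t)*cos(3*t)

Complete the square in the denominator: s^2 + 4*s + 13 = (s + 2)^2 + 3^2.
Split the numerator to match: -4*s - 11 = -4·(s + 2) - 1·3.
Invert each term: -4·(s + 2)/((s + 2)^2 + 9) ↔ -4e^(-2t)cos(3t); -1·3/((s + 2)^2 + 9) ↔ -e^(-2t)sin(3t).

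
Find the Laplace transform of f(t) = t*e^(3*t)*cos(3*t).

L{cos(3t)} = s/(s^2 + 9).
Multiplying by e^(3t) shifts s → s - 3, so L{e^(3*t)*cos(3*t)} = (s - 3)/((s - 3)^2 + 9).
Then apply L{t·g(t)} = -d/ds[G(s)] with G(s) = (s - 3)/((s - 3)^2 + 9):
differentiating 1 time and applying the sign gives s*(s - 6)/(s^2 - 6*s + 18)^2.

s*(s - 6)/(s^2 - 6*s + 18)^2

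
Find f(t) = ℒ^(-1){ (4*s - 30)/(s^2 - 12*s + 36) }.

Factor the denominator: s^2 - 12*s + 36 = (s - 6)^2.
Partial fraction decomposition gives [4/(s - 6)] + [-6/(s - 6)^2].
Invert each term: 4/(s - 6) ↔ 4e^(6t); -6/(s - 6)^2 ↔ -6t·e^(6t).

f(t) = -6*t*exp(6*t) + 4*exp(6*t)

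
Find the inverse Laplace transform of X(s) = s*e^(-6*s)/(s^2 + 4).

The factor e^(-6s) signals a time shift by c = 6 (second shifting theorem).
L{cos(2t)} = s/(s^2 + 4), so L^-1{s/(s^2 + 4)} = cos(2*t).
Hence the inverse is u(t - 6) times that function evaluated at t - 6.

Heaviside(t - 6)*(cos(2*t - 12))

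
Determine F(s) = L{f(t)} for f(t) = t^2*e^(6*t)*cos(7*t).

F(s) = 2*(s - 6)*(s^2 - 12*s - 111)/(s^2 - 12*s + 85)^3

L{cos(7t)} = s/(s^2 + 49).
Multiplying by e^(6t) shifts s → s - 6, so L{e^(6*t)*cos(7*t)} = (s - 6)/((s - 6)^2 + 49).
Then apply L{t^2·g(t)} = (-1)^2 d^2/ds^2[G(s)] with G(s) = (s - 6)/((s - 6)^2 + 49):
differentiating 2 times and applying the sign gives 2*(s - 6)*(s^2 - 12*s - 111)/(s^2 - 12*s + 85)^3.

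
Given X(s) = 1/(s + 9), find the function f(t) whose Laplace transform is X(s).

Since L{e^(-9t)} = 1/(s + 9), the inverse is e^(-9*t).

f(t) = exp(-9*t)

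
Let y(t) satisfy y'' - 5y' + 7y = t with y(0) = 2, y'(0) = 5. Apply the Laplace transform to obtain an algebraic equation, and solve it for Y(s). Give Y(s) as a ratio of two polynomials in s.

Y(s) = (2*s^3 - 5*s^2 + 1)/(s^4 - 5*s^3 + 7*s^2)

Apply the Laplace transform to the equation.
With L{y''} = s^2 Y - s·y(0) - y'(0) and L{y'} = sY - y(0), with y(0) = 2, y'(0) = 5: the LHS transforms to (s^2 - 5*s + 7)Y - (2*s - 5).
The right side is L{t} = s^(-2).
So (s^2 - 5*s + 7)Y = s^(-2) + (2*s - 5).
Solve for Y(s) and write it as one ratio of polynomials.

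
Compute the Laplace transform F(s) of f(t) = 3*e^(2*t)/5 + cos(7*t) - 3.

The transform is linear, so treat each term independently.
(3/5)·[L{e^(2t)} = 1/(s - 2)]; L{-3} = -3/s; L{cos(7t)} = s/(s^2 + 49).

F(s) = s/(s^2 + 49) + 3/(5*(s - 2)) - 3/s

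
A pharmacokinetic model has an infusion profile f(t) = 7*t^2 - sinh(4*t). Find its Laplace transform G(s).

Apply the Laplace transform termwise.
(7)·[L{t^2} = 2!/s^3 = 2/s^3]; (-1)·[L{sinh(4t)} = 4/(s^2 - 16)].

G(s) = -4/(s^2 - 16) + 14/s^3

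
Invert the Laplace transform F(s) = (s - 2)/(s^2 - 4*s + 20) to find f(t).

f(t) = exp(2*t)*cos(4*t)

Rewrite the denominator: s^2 - 4*s + 20 = (s - 2)^2 + 16.
The form in (s - 2) signals a first-shifting-theorem factor e^(2t).
Since L{cos(4t)} = s/(s^2 + 16), the inverse is e^(2*t)*cos(4*t).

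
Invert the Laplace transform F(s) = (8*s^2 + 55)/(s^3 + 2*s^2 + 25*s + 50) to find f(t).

Factor the denominator: s^3 + 2*s^2 + 25*s + 50 = (s + 2)*(s^2 + 25).
Partial fraction decomposition gives [3/(s + 2)] + [5*s/(s^2 + 25)] + [-10/(s^2 + 25)].
Invert each term: 3/(s + 2) ↔ 3e^(-2t); 5·s/(s^2 + 25) ↔ 5cos(5t); -2·5/(s^2 + 25) ↔ -2sin(5t).

f(t) = -2*sin(5*t) + 5*cos(5*t) + 3*exp(-2*t)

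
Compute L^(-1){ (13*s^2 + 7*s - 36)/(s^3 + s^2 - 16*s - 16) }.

Factor the denominator: s^3 + s^2 - 16*s - 16 = (s - 4)*(s + 1)*(s + 4).
Partial fraction decomposition gives [5/(s - 4)] + [6/(s + 4)] + [2/(s + 1)].
Invert each term: 5/(s - 4) ↔ 5e^(4t); 6/(s + 4) ↔ 6e^(-4t); 2/(s + 1) ↔ 2e^(-t).

5*exp(4*t) + 2*exp(-t) + 6*exp(-4*t)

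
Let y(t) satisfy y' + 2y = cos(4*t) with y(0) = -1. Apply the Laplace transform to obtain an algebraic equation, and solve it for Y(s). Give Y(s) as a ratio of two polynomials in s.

Take the Laplace transform of both sides.
With L{y'} = sY - y(0) = sY - (-1): the LHS transforms to (s + 2)Y - (-1).
The right side is L{cos(4*t)} = s/(s^2 + 16).
So (s + 2)Y = s/(s^2 + 16) + (-1).
Divide through and combine into a single rational function.

Y(s) = (-s^2 + s - 16)/(s^3 + 2*s^2 + 16*s + 32)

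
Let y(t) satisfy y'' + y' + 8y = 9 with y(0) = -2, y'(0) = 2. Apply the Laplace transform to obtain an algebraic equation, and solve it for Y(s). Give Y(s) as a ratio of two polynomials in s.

Y(s) = (-2*s^2 + 9)/(s^3 + s^2 + 8*s)

Take the Laplace transform of both sides.
With L{y''} = s^2 Y - s·y(0) - y'(0) and L{y'} = sY - y(0), with y(0) = -2, y'(0) = 2: the LHS transforms to (s^2 + s + 8)Y - (-2*s).
The right side is L{9} = 9/s.
So (s^2 + s + 8)Y = 9/s + (-2*s).
Isolate Y and clear denominators.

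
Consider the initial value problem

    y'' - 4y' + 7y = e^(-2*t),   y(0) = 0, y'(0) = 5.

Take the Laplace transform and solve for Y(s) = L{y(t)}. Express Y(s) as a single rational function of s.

Laplace-transform each side.
With L{y''} = s^2 Y - s·y(0) - y'(0) and L{y'} = sY - y(0), with y(0) = 0, y'(0) = 5: the LHS transforms to (s^2 - 4*s + 7)Y - (5).
The right side is L{e^(-2*t)} = 1/(s + 2).
So (s^2 - 4*s + 7)Y = 1/(s + 2) + (5).
Divide through and combine into a single rational function.

Y(s) = (5*s + 11)/(s^3 - 2*s^2 - s + 14)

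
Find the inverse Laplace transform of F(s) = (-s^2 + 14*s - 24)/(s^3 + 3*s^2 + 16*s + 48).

Factor the denominator: s^3 + 3*s^2 + 16*s + 48 = (s + 3)*(s^2 + 16).
Partial fraction decomposition gives [-3/(s + 3)] + [2*s/(s^2 + 16)] + [8/(s^2 + 16)].
Invert each term: -3/(s + 3) ↔ -3e^(-3t); 2·s/(s^2 + 16) ↔ 2cos(4t); 2·4/(s^2 + 16) ↔ 2sin(4t).

2*sin(4*t) + 2*cos(4*t) - 3*exp(-3*t)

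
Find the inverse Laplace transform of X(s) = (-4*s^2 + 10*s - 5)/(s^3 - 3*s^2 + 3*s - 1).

Factor the denominator: s^3 - 3*s^2 + 3*s - 1 = (s - 1)^3.
Partial fraction decomposition gives [-4/(s - 1)] + [2/(s - 1)^2] + [(s - 1)^(-3)].
Invert each term: -4/(s - 1) ↔ -4e^(t); 2/(s - 1)^2 ↔ 2t·e^(t); 1/(s - 1)^3 ↔ (1/2)t^2·e^(t).

t^2*exp(t)/2 + 2*t*exp(t) - 4*exp(t)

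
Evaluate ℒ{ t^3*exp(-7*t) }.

6/(s + 7)^4

L{t^3} = 3!/s^4 = 6/s^4.
By the first shifting theorem, multiplying by e^(-7t) replaces s with s + 7.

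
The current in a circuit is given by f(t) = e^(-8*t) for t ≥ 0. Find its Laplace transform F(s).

F(s) = 1/(s + 8)

L{1} = 1/s.
By the first shifting theorem, multiplying by e^(-8t) replaces s with s + 8.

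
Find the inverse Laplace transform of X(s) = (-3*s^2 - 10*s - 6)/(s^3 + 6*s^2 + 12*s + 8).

Factor the denominator: s^3 + 6*s^2 + 12*s + 8 = (s + 2)^3.
Partial fraction decomposition gives [-3/(s + 2)] + [2/(s + 2)^2] + [2/(s + 2)^3].
Invert each term: -3/(s + 2) ↔ -3e^(-2t); 2/(s + 2)^2 ↔ 2t·e^(-2t); 2/(s + 2)^3 ↔ (1)t^2·e^(-2t).

t^2*exp(-2*t) + 2*t*exp(-2*t) - 3*exp(-2*t)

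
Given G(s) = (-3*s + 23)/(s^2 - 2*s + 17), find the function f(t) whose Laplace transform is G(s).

Complete the square in the denominator: s^2 - 2*s + 17 = (s - 1)^2 + 4^2.
Split the numerator to match: -3*s + 23 = -3·(s - 1) + 5·4.
Invert each term: -3·(s - 1)/((s - 1)^2 + 16) ↔ -3e^(t)cos(4t); 5·4/((s - 1)^2 + 16) ↔ 5e^(t)sin(4t).

f(t) = 5*exp(t)*sin(4*t) - 3*exp(t)*cos(4*t)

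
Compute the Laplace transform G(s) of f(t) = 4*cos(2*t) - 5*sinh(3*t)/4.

G(s) = 4*s/(s^2 + 4) - 15/(4*(s^2 - 9))

By linearity of the Laplace transform, transform each term separately.
(-5/4)·[L{sinh(3t)} = 3/(s^2 - 9)]; (4)·[L{cos(2t)} = s/(s^2 + 4)].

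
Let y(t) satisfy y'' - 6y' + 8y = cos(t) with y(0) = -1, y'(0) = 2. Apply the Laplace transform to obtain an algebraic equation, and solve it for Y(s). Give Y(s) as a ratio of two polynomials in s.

Take the Laplace transform of both sides.
The derivative rules (L{y''} = s^2 Y - s·y(0) - y'(0) and L{y'} = sY - y(0), with y(0) = -1, y'(0) = 2) turn the left side into (s^2 - 6*s + 8)Y - (-s + 8).
The right side is L{cos(t)} = s/(s^2 + 1).
So (s^2 - 6*s + 8)Y = s/(s^2 + 1) + (-s + 8).
Isolate Y and clear denominators.

Y(s) = (-s^3 + 8*s^2 + 8)/(s^4 - 6*s^3 + 9*s^2 - 6*s + 8)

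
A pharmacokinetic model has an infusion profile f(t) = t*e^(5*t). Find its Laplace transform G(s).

G(s) = (s - 5)^(-2)

L{e^(5t)} = 1/(s - 5).
Then apply L{t·g(t)} = -d/ds[H(s)] with H(s) = 1/(s - 5):
differentiating 1 time and applying the sign gives (s - 5)^(-2).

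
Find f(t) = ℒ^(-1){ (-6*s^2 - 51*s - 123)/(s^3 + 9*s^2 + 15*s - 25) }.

Factor the denominator: s^3 + 9*s^2 + 15*s - 25 = (s - 1)*(s + 5)^2.
Partial fraction decomposition gives [-1/(s + 5)] + [3/(s + 5)^2] + [-5/(s - 1)].
Invert each term: -1/(s + 5) ↔ -e^(-5t); 3/(s + 5)^2 ↔ 3t·e^(-5t); -5/(s - 1) ↔ -5e^(t).

f(t) = 3*t*exp(-5*t) - 5*exp(t) - exp(-5*t)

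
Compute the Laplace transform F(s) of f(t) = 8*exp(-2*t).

F(s) = 8/(s + 2)

L{8} = 8/s.
By the first shifting theorem, multiplying by e^(-2t) replaces s with s + 2.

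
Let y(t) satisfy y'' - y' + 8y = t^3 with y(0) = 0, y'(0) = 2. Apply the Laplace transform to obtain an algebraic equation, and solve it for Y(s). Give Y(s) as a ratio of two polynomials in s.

Laplace-transform each side.
Using L{y''} = s^2 Y - s·y(0) - y'(0) and L{y'} = sY - y(0), with y(0) = 0, y'(0) = 2, the left side becomes (s^2 - s + 8)Y - (2).
The right side is L{t^3} = 6/s^4.
So (s^2 - s + 8)Y = 6/s^4 + (2).
Divide through and combine into a single rational function.

Y(s) = (2*s^4 + 6)/(s^6 - s^5 + 8*s^4)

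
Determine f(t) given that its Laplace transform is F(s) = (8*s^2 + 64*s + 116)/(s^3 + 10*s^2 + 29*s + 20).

f(t) = 5*exp(-t) + 4*exp(-4*t) - exp(-5*t)

Factor the denominator: s^3 + 10*s^2 + 29*s + 20 = (s + 1)*(s + 4)*(s + 5).
Partial fraction decomposition gives [-1/(s + 5)] + [4/(s + 4)] + [5/(s + 1)].
Invert each term: -1/(s + 5) ↔ -e^(-5t); 4/(s + 4) ↔ 4e^(-4t); 5/(s + 1) ↔ 5e^(-t).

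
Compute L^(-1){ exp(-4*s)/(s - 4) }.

The factor e^(-4s) signals a time shift by c = 4 (second shifting theorem).
L{e^(4t)} = 1/(s - 4), so L^-1{1/(s - 4)} = exp(4*t).
Hence the inverse is u(t - 4) times that function evaluated at t - 4.

Heaviside(t - 4)*(exp(4*t - 16))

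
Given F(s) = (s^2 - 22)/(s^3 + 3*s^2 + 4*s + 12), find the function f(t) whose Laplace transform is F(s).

Factor the denominator: s^3 + 3*s^2 + 4*s + 12 = (s + 3)*(s^2 + 4).
Partial fraction decomposition gives [-1/(s + 3)] + [2*s/(s^2 + 4)] + [-6/(s^2 + 4)].
Invert each term: -1/(s + 3) ↔ -e^(-3t); 2·s/(s^2 + 4) ↔ 2cos(2t); -3·2/(s^2 + 4) ↔ -3sin(2t).

f(t) = -3*sin(2*t) + 2*cos(2*t) - exp(-3*t)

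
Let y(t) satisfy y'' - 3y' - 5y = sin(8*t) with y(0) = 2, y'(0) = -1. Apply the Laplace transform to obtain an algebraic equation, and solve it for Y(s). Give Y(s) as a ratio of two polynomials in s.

Y(s) = (2*s^3 - 7*s^2 + 128*s - 440)/(s^4 - 3*s^3 + 59*s^2 - 192*s - 320)

Laplace-transform each side.
The derivative rules (L{y''} = s^2 Y - s·y(0) - y'(0) and L{y'} = sY - y(0), with y(0) = 2, y'(0) = -1) turn the left side into (s^2 - 3*s - 5)Y - (2*s - 7).
The right side is L{sin(8*t)} = 8/(s^2 + 64).
So (s^2 - 3*s - 5)Y = 8/(s^2 + 64) + (2*s - 7).
Solve for Y(s) and write it as one ratio of polynomials.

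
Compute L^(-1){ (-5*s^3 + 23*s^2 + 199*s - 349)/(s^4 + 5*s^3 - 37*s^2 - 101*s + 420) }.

5*exp(4*t) - 4*exp(3*t) - exp(-5*t) - 5*exp(-7*t)

Factor the denominator: s^4 + 5*s^3 - 37*s^2 - 101*s + 420 = (s - 4)*(s - 3)*(s + 5)*(s + 7).
Partial fraction decomposition gives [-1/(s + 5)] + [5/(s - 4)] + [-4/(s - 3)] + [-5/(s + 7)].
Invert each term: -1/(s + 5) ↔ -e^(-5t); 5/(s - 4) ↔ 5e^(4t); -4/(s - 3) ↔ -4e^(3t); -5/(s + 7) ↔ -5e^(-7t).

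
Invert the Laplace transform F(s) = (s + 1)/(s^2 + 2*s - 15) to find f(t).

f(t) = exp(-t)*cosh(4*t)

Rewrite the denominator: s^2 + 2*s - 15 = (s + 1)^2 - 16.
The form in (s + 1) signals a first-shifting-theorem factor e^(-t).
Since L{cosh(4t)} = s/(s^2 - 16), the inverse is e^(-t)*cosh(4*t).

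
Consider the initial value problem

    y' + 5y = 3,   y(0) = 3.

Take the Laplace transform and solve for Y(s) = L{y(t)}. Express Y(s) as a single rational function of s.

Apply the Laplace transform to the equation.
With L{y'} = sY - y(0) = sY - 3: the LHS transforms to (s + 5)Y - (3).
The right side is L{3} = 3/s.
So (s + 5)Y = 3/s + (3).
Solve for Y(s) and write it as one ratio of polynomials.

Y(s) = (3*s + 3)/(s^2 + 5*s)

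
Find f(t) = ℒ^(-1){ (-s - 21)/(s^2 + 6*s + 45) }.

Complete the square in the denominator: s^2 + 6*s + 45 = (s + 3)^2 + 6^2.
Split the numerator to match: -s - 21 = -1·(s + 3) - 3·6.
Invert each term: -1·(s + 3)/((s + 3)^2 + 36) ↔ -e^(-3t)cos(6t); -3·6/((s + 3)^2 + 36) ↔ -3e^(-3t)sin(6t).

f(t) = -3*exp(-3*t)*sin(6*t) - exp(-3*t)*cos(6*t)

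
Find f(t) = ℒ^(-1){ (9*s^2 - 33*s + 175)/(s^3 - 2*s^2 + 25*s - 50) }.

Factor the denominator: s^3 - 2*s^2 + 25*s - 50 = (s - 2)*(s^2 + 25).
Partial fraction decomposition gives [5/(s - 2)] + [4*s/(s^2 + 25)] + [-25/(s^2 + 25)].
Invert each term: 5/(s - 2) ↔ 5e^(2t); 4·s/(s^2 + 25) ↔ 4cos(5t); -5·5/(s^2 + 25) ↔ -5sin(5t).

f(t) = 5*exp(2*t) - 5*sin(5*t) + 4*cos(5*t)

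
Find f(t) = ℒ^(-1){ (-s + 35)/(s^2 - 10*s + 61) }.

f(t) = 5*exp(5*t)*sin(6*t) - exp(5*t)*cos(6*t)

Complete the square in the denominator: s^2 - 10*s + 61 = (s - 5)^2 + 6^2.
Split the numerator to match: -s + 35 = -1·(s - 5) + 5·6.
Invert each term: -1·(s - 5)/((s - 5)^2 + 36) ↔ -e^(5t)cos(6t); 5·6/((s - 5)^2 + 36) ↔ 5e^(5t)sin(6t).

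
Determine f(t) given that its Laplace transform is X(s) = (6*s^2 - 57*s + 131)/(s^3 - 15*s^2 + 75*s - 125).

f(t) = -2*t^2*exp(5*t) + 3*t*exp(5*t) + 6*exp(5*t)

Factor the denominator: s^3 - 15*s^2 + 75*s - 125 = (s - 5)^3.
Partial fraction decomposition gives [6/(s - 5)] + [3/(s - 5)^2] + [-4/(s - 5)^3].
Invert each term: 6/(s - 5) ↔ 6e^(5t); 3/(s - 5)^2 ↔ 3t·e^(5t); -4/(s - 5)^3 ↔ (-2)t^2·e^(5t).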